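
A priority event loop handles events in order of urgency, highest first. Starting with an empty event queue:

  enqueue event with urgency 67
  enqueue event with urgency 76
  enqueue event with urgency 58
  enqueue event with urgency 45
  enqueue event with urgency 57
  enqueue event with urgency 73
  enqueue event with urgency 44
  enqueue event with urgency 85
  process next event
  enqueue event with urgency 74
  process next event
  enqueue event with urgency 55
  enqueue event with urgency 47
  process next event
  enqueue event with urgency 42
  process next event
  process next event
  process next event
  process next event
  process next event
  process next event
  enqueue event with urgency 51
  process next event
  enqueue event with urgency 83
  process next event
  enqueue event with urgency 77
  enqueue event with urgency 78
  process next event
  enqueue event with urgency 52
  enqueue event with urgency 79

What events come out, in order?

insert 67 → {67}
insert 76 → {76, 67}
insert 58 → {76, 67, 58}
insert 45 → {76, 67, 58, 45}
insert 57 → {76, 67, 58, 57, 45}
insert 73 → {76, 73, 67, 58, 57, 45}
insert 44 → {76, 73, 67, 58, 57, 45, 44}
insert 85 → {85, 76, 73, 67, 58, 57, 45, 44}
process next event → 85; now {76, 73, 67, 58, 57, 45, 44}
insert 74 → {76, 74, 73, 67, 58, 57, 45, 44}
process next event → 76; now {74, 73, 67, 58, 57, 45, 44}
insert 55 → {74, 73, 67, 58, 57, 55, 45, 44}
insert 47 → {74, 73, 67, 58, 57, 55, 47, 45, 44}
process next event → 74; now {73, 67, 58, 57, 55, 47, 45, 44}
insert 42 → {73, 67, 58, 57, 55, 47, 45, 44, 42}
process next event → 73; now {67, 58, 57, 55, 47, 45, 44, 42}
process next event → 67; now {58, 57, 55, 47, 45, 44, 42}
process next event → 58; now {57, 55, 47, 45, 44, 42}
process next event → 57; now {55, 47, 45, 44, 42}
process next event → 55; now {47, 45, 44, 42}
process next event → 47; now {45, 44, 42}
insert 51 → {51, 45, 44, 42}
process next event → 51; now {45, 44, 42}
insert 83 → {83, 45, 44, 42}
process next event → 83; now {45, 44, 42}
insert 77 → {77, 45, 44, 42}
insert 78 → {78, 77, 45, 44, 42}
process next event → 78; now {77, 45, 44, 42}
insert 52 → {77, 52, 45, 44, 42}
insert 79 → {79, 77, 52, 45, 44, 42}

85, 76, 74, 73, 67, 58, 57, 55, 47, 51, 83, 78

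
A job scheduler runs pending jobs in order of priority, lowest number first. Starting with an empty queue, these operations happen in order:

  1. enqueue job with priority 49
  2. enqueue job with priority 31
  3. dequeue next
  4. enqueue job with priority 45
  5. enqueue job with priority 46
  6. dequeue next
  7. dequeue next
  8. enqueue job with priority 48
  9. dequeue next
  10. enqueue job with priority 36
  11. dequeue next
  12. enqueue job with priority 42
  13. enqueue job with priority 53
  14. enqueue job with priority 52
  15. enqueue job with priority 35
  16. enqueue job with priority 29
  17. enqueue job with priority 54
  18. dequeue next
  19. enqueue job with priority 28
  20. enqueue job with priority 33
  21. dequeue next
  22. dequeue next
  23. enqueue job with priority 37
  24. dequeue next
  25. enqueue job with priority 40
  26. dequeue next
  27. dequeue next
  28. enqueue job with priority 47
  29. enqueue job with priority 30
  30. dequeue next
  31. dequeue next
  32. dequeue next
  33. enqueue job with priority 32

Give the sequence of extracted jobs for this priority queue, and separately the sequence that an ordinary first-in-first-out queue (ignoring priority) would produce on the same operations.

insert 49 → {49}
insert 31 → {31, 49}
dequeue next → 31; now {49}
insert 45 → {45, 49}
insert 46 → {45, 46, 49}
dequeue next → 45; now {46, 49}
dequeue next → 46; now {49}
insert 48 → {48, 49}
dequeue next → 48; now {49}
insert 36 → {36, 49}
dequeue next → 36; now {49}
insert 42 → {42, 49}
insert 53 → {42, 49, 53}
insert 52 → {42, 49, 52, 53}
insert 35 → {35, 42, 49, 52, 53}
insert 29 → {29, 35, 42, 49, 52, 53}
insert 54 → {29, 35, 42, 49, 52, 53, 54}
dequeue next → 29; now {35, 42, 49, 52, 53, 54}
insert 28 → {28, 35, 42, 49, 52, 53, 54}
insert 33 → {28, 33, 35, 42, 49, 52, 53, 54}
dequeue next → 28; now {33, 35, 42, 49, 52, 53, 54}
dequeue next → 33; now {35, 42, 49, 52, 53, 54}
insert 37 → {35, 37, 42, 49, 52, 53, 54}
dequeue next → 35; now {37, 42, 49, 52, 53, 54}
insert 40 → {37, 40, 42, 49, 52, 53, 54}
dequeue next → 37; now {40, 42, 49, 52, 53, 54}
dequeue next → 40; now {42, 49, 52, 53, 54}
insert 47 → {42, 47, 49, 52, 53, 54}
insert 30 → {30, 42, 47, 49, 52, 53, 54}
dequeue next → 30; now {42, 47, 49, 52, 53, 54}
dequeue next → 42; now {47, 49, 52, 53, 54}
dequeue next → 47; now {49, 52, 53, 54}
insert 32 → {32, 49, 52, 53, 54}

priority queue: 31, 45, 46, 48, 36, 29, 28, 33, 35, 37, 40, 30, 42, 47; FIFO queue: 49, 31, 45, 46, 48, 36, 42, 53, 52, 35, 29, 54, 28, 33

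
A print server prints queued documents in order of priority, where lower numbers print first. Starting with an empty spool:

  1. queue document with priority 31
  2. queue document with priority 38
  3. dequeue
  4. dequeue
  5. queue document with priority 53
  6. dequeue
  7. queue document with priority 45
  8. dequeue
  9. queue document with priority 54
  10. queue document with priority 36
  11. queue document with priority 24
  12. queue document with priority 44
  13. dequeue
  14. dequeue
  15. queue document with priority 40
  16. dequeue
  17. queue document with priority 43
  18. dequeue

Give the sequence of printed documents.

31, 38, 53, 45, 24, 36, 40, 43

insert 31 → {31}
insert 38 → {31, 38}
dequeue → 31; now {38}
dequeue → 38; now {}
insert 53 → {53}
dequeue → 53; now {}
insert 45 → {45}
dequeue → 45; now {}
insert 54 → {54}
insert 36 → {36, 54}
insert 24 → {24, 36, 54}
insert 44 → {24, 36, 44, 54}
dequeue → 24; now {36, 44, 54}
dequeue → 36; now {44, 54}
insert 40 → {40, 44, 54}
dequeue → 40; now {44, 54}
insert 43 → {43, 44, 54}
dequeue → 43; now {44, 54}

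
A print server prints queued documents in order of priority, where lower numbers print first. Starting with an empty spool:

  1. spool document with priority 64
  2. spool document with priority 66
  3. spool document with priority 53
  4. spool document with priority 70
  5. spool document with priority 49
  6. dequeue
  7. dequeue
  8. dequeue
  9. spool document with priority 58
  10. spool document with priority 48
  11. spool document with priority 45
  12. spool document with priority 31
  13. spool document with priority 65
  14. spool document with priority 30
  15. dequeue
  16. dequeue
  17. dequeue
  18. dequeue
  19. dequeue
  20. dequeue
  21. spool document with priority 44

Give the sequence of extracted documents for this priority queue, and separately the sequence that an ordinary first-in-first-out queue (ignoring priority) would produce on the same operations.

priority queue: 49, 53, 64, 30, 31, 45, 48, 58, 65; FIFO queue: 64 → 66 → 53 → 70 → 49 → 58 → 48 → 45 → 31

insert 64 → {64}
insert 66 → {64, 66}
insert 53 → {53, 64, 66}
insert 70 → {53, 64, 66, 70}
insert 49 → {49, 53, 64, 66, 70}
dequeue → 49; now {53, 64, 66, 70}
dequeue → 53; now {64, 66, 70}
dequeue → 64; now {66, 70}
insert 58 → {58, 66, 70}
insert 48 → {48, 58, 66, 70}
insert 45 → {45, 48, 58, 66, 70}
insert 31 → {31, 45, 48, 58, 66, 70}
insert 65 → {31, 45, 48, 58, 65, 66, 70}
insert 30 → {30, 31, 45, 48, 58, 65, 66, 70}
dequeue → 30; now {31, 45, 48, 58, 65, 66, 70}
dequeue → 31; now {45, 48, 58, 65, 66, 70}
dequeue → 45; now {48, 58, 65, 66, 70}
dequeue → 48; now {58, 65, 66, 70}
dequeue → 58; now {65, 66, 70}
dequeue → 65; now {66, 70}
insert 44 → {44, 66, 70}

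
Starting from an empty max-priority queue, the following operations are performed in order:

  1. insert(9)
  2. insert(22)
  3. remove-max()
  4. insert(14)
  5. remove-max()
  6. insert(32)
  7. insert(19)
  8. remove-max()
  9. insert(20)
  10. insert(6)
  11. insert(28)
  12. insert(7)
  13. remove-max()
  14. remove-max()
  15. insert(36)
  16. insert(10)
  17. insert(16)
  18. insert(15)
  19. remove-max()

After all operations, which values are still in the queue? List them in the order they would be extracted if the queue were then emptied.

19, 16, 15, 10, 9, 7, 6

insert 9 → {9}
insert 22 → {22, 9}
remove-max → 22; now {9}
insert 14 → {14, 9}
remove-max → 14; now {9}
insert 32 → {32, 9}
insert 19 → {32, 19, 9}
remove-max → 32; now {19, 9}
insert 20 → {20, 19, 9}
insert 6 → {20, 19, 9, 6}
insert 28 → {28, 20, 19, 9, 6}
insert 7 → {28, 20, 19, 9, 7, 6}
remove-max → 28; now {20, 19, 9, 7, 6}
remove-max → 20; now {19, 9, 7, 6}
insert 36 → {36, 19, 9, 7, 6}
insert 10 → {36, 19, 10, 9, 7, 6}
insert 16 → {36, 19, 16, 10, 9, 7, 6}
insert 15 → {36, 19, 16, 15, 10, 9, 7, 6}
remove-max → 36; now {19, 16, 15, 10, 9, 7, 6}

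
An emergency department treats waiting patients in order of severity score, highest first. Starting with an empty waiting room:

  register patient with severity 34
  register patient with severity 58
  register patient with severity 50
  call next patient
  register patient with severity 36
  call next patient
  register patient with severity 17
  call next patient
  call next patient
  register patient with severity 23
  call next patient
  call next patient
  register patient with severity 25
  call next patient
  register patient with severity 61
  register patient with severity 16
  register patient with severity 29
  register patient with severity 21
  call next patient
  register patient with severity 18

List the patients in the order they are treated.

insert 34 → {34}
insert 58 → {58, 34}
insert 50 → {58, 50, 34}
call next patient → 58; now {50, 34}
insert 36 → {50, 36, 34}
call next patient → 50; now {36, 34}
insert 17 → {36, 34, 17}
call next patient → 36; now {34, 17}
call next patient → 34; now {17}
insert 23 → {23, 17}
call next patient → 23; now {17}
call next patient → 17; now {}
insert 25 → {25}
call next patient → 25; now {}
insert 61 → {61}
insert 16 → {61, 16}
insert 29 → {61, 29, 16}
insert 21 → {61, 29, 21, 16}
call next patient → 61; now {29, 21, 16}
insert 18 → {29, 21, 18, 16}

[58, 50, 36, 34, 23, 17, 25, 61]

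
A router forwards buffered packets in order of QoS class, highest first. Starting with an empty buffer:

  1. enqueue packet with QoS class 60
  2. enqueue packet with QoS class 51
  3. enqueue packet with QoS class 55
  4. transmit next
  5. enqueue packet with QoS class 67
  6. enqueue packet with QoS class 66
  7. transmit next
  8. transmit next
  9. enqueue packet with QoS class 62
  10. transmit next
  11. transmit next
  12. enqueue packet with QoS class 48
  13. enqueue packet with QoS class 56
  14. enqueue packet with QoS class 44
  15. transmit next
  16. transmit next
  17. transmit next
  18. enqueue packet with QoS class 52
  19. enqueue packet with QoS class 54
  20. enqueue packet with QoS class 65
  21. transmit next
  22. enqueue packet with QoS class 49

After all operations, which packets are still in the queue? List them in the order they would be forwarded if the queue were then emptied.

[54, 52, 49, 44]

insert 60 → {60}
insert 51 → {60, 51}
insert 55 → {60, 55, 51}
transmit next → 60; now {55, 51}
insert 67 → {67, 55, 51}
insert 66 → {67, 66, 55, 51}
transmit next → 67; now {66, 55, 51}
transmit next → 66; now {55, 51}
insert 62 → {62, 55, 51}
transmit next → 62; now {55, 51}
transmit next → 55; now {51}
insert 48 → {51, 48}
insert 56 → {56, 51, 48}
insert 44 → {56, 51, 48, 44}
transmit next → 56; now {51, 48, 44}
transmit next → 51; now {48, 44}
transmit next → 48; now {44}
insert 52 → {52, 44}
insert 54 → {54, 52, 44}
insert 65 → {65, 54, 52, 44}
transmit next → 65; now {54, 52, 44}
insert 49 → {54, 52, 49, 44}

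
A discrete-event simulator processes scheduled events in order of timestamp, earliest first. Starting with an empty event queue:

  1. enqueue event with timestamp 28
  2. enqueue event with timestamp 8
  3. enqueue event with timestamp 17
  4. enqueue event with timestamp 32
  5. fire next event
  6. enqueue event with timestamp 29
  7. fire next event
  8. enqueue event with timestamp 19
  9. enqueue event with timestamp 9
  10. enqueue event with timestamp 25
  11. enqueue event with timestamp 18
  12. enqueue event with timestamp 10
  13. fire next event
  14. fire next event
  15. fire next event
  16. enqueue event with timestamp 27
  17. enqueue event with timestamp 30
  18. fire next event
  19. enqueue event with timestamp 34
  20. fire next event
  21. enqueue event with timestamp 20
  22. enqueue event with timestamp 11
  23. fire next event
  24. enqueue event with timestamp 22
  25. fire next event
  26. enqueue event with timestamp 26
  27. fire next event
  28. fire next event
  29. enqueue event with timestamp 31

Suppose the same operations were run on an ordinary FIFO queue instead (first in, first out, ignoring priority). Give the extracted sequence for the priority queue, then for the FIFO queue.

insert 28 → {28}
insert 8 → {8, 28}
insert 17 → {8, 17, 28}
insert 32 → {8, 17, 28, 32}
fire next event → 8; now {17, 28, 32}
insert 29 → {17, 28, 29, 32}
fire next event → 17; now {28, 29, 32}
insert 19 → {19, 28, 29, 32}
insert 9 → {9, 19, 28, 29, 32}
insert 25 → {9, 19, 25, 28, 29, 32}
insert 18 → {9, 18, 19, 25, 28, 29, 32}
insert 10 → {9, 10, 18, 19, 25, 28, 29, 32}
fire next event → 9; now {10, 18, 19, 25, 28, 29, 32}
fire next event → 10; now {18, 19, 25, 28, 29, 32}
fire next event → 18; now {19, 25, 28, 29, 32}
insert 27 → {19, 25, 27, 28, 29, 32}
insert 30 → {19, 25, 27, 28, 29, 30, 32}
fire next event → 19; now {25, 27, 28, 29, 30, 32}
insert 34 → {25, 27, 28, 29, 30, 32, 34}
fire next event → 25; now {27, 28, 29, 30, 32, 34}
insert 20 → {20, 27, 28, 29, 30, 32, 34}
insert 11 → {11, 20, 27, 28, 29, 30, 32, 34}
fire next event → 11; now {20, 27, 28, 29, 30, 32, 34}
insert 22 → {20, 22, 27, 28, 29, 30, 32, 34}
fire next event → 20; now {22, 27, 28, 29, 30, 32, 34}
insert 26 → {22, 26, 27, 28, 29, 30, 32, 34}
fire next event → 22; now {26, 27, 28, 29, 30, 32, 34}
fire next event → 26; now {27, 28, 29, 30, 32, 34}
insert 31 → {27, 28, 29, 30, 31, 32, 34}

priority queue: 8 → 17 → 9 → 10 → 18 → 19 → 25 → 11 → 20 → 22 → 26; FIFO queue: [28, 8, 17, 32, 29, 19, 9, 25, 18, 10, 27]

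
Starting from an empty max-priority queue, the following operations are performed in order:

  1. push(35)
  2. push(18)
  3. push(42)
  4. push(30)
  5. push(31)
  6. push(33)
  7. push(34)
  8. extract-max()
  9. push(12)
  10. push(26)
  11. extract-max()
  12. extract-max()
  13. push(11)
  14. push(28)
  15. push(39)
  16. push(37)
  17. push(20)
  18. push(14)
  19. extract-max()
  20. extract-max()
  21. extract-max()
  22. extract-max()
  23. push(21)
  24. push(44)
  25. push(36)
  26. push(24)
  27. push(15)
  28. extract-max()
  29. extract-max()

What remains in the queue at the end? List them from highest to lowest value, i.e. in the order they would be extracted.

insert 35 → {35}
insert 18 → {35, 18}
insert 42 → {42, 35, 18}
insert 30 → {42, 35, 30, 18}
insert 31 → {42, 35, 31, 30, 18}
insert 33 → {42, 35, 33, 31, 30, 18}
insert 34 → {42, 35, 34, 33, 31, 30, 18}
extract-max → 42; now {35, 34, 33, 31, 30, 18}
insert 12 → {35, 34, 33, 31, 30, 18, 12}
insert 26 → {35, 34, 33, 31, 30, 26, 18, 12}
extract-max → 35; now {34, 33, 31, 30, 26, 18, 12}
extract-max → 34; now {33, 31, 30, 26, 18, 12}
insert 11 → {33, 31, 30, 26, 18, 12, 11}
insert 28 → {33, 31, 30, 28, 26, 18, 12, 11}
insert 39 → {39, 33, 31, 30, 28, 26, 18, 12, 11}
insert 37 → {39, 37, 33, 31, 30, 28, 26, 18, 12, 11}
insert 20 → {39, 37, 33, 31, 30, 28, 26, 20, 18, 12, 11}
insert 14 → {39, 37, 33, 31, 30, 28, 26, 20, 18, 14, 12, 11}
extract-max → 39; now {37, 33, 31, 30, 28, 26, 20, 18, 14, 12, 11}
extract-max → 37; now {33, 31, 30, 28, 26, 20, 18, 14, 12, 11}
extract-max → 33; now {31, 30, 28, 26, 20, 18, 14, 12, 11}
extract-max → 31; now {30, 28, 26, 20, 18, 14, 12, 11}
insert 21 → {30, 28, 26, 21, 20, 18, 14, 12, 11}
insert 44 → {44, 30, 28, 26, 21, 20, 18, 14, 12, 11}
insert 36 → {44, 36, 30, 28, 26, 21, 20, 18, 14, 12, 11}
insert 24 → {44, 36, 30, 28, 26, 24, 21, 20, 18, 14, 12, 11}
insert 15 → {44, 36, 30, 28, 26, 24, 21, 20, 18, 15, 14, 12, 11}
extract-max → 44; now {36, 30, 28, 26, 24, 21, 20, 18, 15, 14, 12, 11}
extract-max → 36; now {30, 28, 26, 24, 21, 20, 18, 15, 14, 12, 11}

30, 28, 26, 24, 21, 20, 18, 15, 14, 12, 11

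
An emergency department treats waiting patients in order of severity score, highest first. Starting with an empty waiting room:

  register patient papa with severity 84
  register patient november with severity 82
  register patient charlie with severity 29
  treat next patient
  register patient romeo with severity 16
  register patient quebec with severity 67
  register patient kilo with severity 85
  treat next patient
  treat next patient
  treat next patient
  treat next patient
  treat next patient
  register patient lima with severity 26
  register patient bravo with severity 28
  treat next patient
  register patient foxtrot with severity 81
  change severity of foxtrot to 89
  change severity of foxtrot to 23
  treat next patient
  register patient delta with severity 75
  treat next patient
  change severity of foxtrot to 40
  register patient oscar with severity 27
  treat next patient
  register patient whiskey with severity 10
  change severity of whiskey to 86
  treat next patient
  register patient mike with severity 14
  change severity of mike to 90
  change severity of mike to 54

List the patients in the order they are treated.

add papa (severity 84) → {papa:84}
add november (severity 82) → {papa:84, november:82}
add charlie (severity 29) → {papa:84, november:82, charlie:29}
treat next patient → papa; now {november:82, charlie:29}
add romeo (severity 16) → {november:82, charlie:29, romeo:16}
add quebec (severity 67) → {november:82, quebec:67, charlie:29, romeo:16}
add kilo (severity 85) → {kilo:85, november:82, quebec:67, charlie:29, romeo:16}
treat next patient → kilo; now {november:82, quebec:67, charlie:29, romeo:16}
treat next patient → november; now {quebec:67, charlie:29, romeo:16}
treat next patient → quebec; now {charlie:29, romeo:16}
treat next patient → charlie; now {romeo:16}
treat next patient → romeo; now {}
add lima (severity 26) → {lima:26}
add bravo (severity 28) → {bravo:28, lima:26}
treat next patient → bravo; now {lima:26}
add foxtrot (severity 81) → {foxtrot:81, lima:26}
update foxtrot to severity 89 → {foxtrot:89, lima:26}
update foxtrot to severity 23 → {lima:26, foxtrot:23}
treat next patient → lima; now {foxtrot:23}
add delta (severity 75) → {delta:75, foxtrot:23}
treat next patient → delta; now {foxtrot:23}
update foxtrot to severity 40 → {foxtrot:40}
add oscar (severity 27) → {foxtrot:40, oscar:27}
treat next patient → foxtrot; now {oscar:27}
add whiskey (severity 10) → {oscar:27, whiskey:10}
update whiskey to severity 86 → {whiskey:86, oscar:27}
treat next patient → whiskey; now {oscar:27}
add mike (severity 14) → {oscar:27, mike:14}
update mike to severity 90 → {mike:90, oscar:27}
update mike to severity 54 → {mike:54, oscar:27}

papa → kilo → november → quebec → charlie → romeo → bravo → lima → delta → foxtrot → whiskey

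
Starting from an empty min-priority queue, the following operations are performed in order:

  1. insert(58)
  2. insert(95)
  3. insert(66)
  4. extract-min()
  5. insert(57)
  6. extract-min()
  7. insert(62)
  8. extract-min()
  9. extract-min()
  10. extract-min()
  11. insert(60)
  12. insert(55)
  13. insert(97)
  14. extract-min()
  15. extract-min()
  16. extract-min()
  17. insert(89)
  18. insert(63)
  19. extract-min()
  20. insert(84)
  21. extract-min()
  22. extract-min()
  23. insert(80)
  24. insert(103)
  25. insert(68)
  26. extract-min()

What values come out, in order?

insert 58 → {58}
insert 95 → {58, 95}
insert 66 → {58, 66, 95}
extract-min → 58; now {66, 95}
insert 57 → {57, 66, 95}
extract-min → 57; now {66, 95}
insert 62 → {62, 66, 95}
extract-min → 62; now {66, 95}
extract-min → 66; now {95}
extract-min → 95; now {}
insert 60 → {60}
insert 55 → {55, 60}
insert 97 → {55, 60, 97}
extract-min → 55; now {60, 97}
extract-min → 60; now {97}
extract-min → 97; now {}
insert 89 → {89}
insert 63 → {63, 89}
extract-min → 63; now {89}
insert 84 → {84, 89}
extract-min → 84; now {89}
extract-min → 89; now {}
insert 80 → {80}
insert 103 → {80, 103}
insert 68 → {68, 80, 103}
extract-min → 68; now {80, 103}

58, 57, 62, 66, 95, 55, 60, 97, 63, 84, 89, 68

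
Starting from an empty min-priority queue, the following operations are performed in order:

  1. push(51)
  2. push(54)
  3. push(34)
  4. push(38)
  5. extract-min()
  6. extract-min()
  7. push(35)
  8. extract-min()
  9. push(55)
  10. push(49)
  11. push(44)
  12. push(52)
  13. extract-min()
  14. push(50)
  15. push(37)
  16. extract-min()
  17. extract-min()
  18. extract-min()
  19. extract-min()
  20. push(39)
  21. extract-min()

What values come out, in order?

34 → 38 → 35 → 44 → 37 → 49 → 50 → 51 → 39

insert 51 → {51}
insert 54 → {51, 54}
insert 34 → {34, 51, 54}
insert 38 → {34, 38, 51, 54}
extract-min → 34; now {38, 51, 54}
extract-min → 38; now {51, 54}
insert 35 → {35, 51, 54}
extract-min → 35; now {51, 54}
insert 55 → {51, 54, 55}
insert 49 → {49, 51, 54, 55}
insert 44 → {44, 49, 51, 54, 55}
insert 52 → {44, 49, 51, 52, 54, 55}
extract-min → 44; now {49, 51, 52, 54, 55}
insert 50 → {49, 50, 51, 52, 54, 55}
insert 37 → {37, 49, 50, 51, 52, 54, 55}
extract-min → 37; now {49, 50, 51, 52, 54, 55}
extract-min → 49; now {50, 51, 52, 54, 55}
extract-min → 50; now {51, 52, 54, 55}
extract-min → 51; now {52, 54, 55}
insert 39 → {39, 52, 54, 55}
extract-min → 39; now {52, 54, 55}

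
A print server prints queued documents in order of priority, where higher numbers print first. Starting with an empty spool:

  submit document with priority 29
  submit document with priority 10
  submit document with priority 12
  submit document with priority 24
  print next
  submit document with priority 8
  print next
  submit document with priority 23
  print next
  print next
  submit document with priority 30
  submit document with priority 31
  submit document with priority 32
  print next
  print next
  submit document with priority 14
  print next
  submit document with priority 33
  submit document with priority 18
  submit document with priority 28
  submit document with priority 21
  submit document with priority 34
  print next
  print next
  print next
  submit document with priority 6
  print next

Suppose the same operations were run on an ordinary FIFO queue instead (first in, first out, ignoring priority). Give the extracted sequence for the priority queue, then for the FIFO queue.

priority queue: [29, 24, 23, 12, 32, 31, 30, 34, 33, 28, 21]; FIFO queue: [29, 10, 12, 24, 8, 23, 30, 31, 32, 14, 33]

insert 29 → {29}
insert 10 → {29, 10}
insert 12 → {29, 12, 10}
insert 24 → {29, 24, 12, 10}
print next → 29; now {24, 12, 10}
insert 8 → {24, 12, 10, 8}
print next → 24; now {12, 10, 8}
insert 23 → {23, 12, 10, 8}
print next → 23; now {12, 10, 8}
print next → 12; now {10, 8}
insert 30 → {30, 10, 8}
insert 31 → {31, 30, 10, 8}
insert 32 → {32, 31, 30, 10, 8}
print next → 32; now {31, 30, 10, 8}
print next → 31; now {30, 10, 8}
insert 14 → {30, 14, 10, 8}
print next → 30; now {14, 10, 8}
insert 33 → {33, 14, 10, 8}
insert 18 → {33, 18, 14, 10, 8}
insert 28 → {33, 28, 18, 14, 10, 8}
insert 21 → {33, 28, 21, 18, 14, 10, 8}
insert 34 → {34, 33, 28, 21, 18, 14, 10, 8}
print next → 34; now {33, 28, 21, 18, 14, 10, 8}
print next → 33; now {28, 21, 18, 14, 10, 8}
print next → 28; now {21, 18, 14, 10, 8}
insert 6 → {21, 18, 14, 10, 8, 6}
print next → 21; now {18, 14, 10, 8, 6}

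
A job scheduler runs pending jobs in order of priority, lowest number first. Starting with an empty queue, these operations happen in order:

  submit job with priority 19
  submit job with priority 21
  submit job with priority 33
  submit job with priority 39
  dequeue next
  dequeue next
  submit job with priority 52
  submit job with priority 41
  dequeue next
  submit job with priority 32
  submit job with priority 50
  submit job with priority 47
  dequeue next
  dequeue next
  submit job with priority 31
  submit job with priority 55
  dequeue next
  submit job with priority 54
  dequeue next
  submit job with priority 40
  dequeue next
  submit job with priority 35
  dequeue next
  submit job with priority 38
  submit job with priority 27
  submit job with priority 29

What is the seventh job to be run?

insert 19 → {19}
insert 21 → {19, 21}
insert 33 → {19, 21, 33}
insert 39 → {19, 21, 33, 39}
dequeue next → 19; now {21, 33, 39}
dequeue next → 21; now {33, 39}
insert 52 → {33, 39, 52}
insert 41 → {33, 39, 41, 52}
dequeue next → 33; now {39, 41, 52}
insert 32 → {32, 39, 41, 52}
insert 50 → {32, 39, 41, 50, 52}
insert 47 → {32, 39, 41, 47, 50, 52}
dequeue next → 32; now {39, 41, 47, 50, 52}
dequeue next → 39; now {41, 47, 50, 52}
insert 31 → {31, 41, 47, 50, 52}
insert 55 → {31, 41, 47, 50, 52, 55}
dequeue next → 31; now {41, 47, 50, 52, 55}
insert 54 → {41, 47, 50, 52, 54, 55}
dequeue next → 41; now {47, 50, 52, 54, 55}
insert 40 → {40, 47, 50, 52, 54, 55}
dequeue next → 40; now {47, 50, 52, 54, 55}
insert 35 → {35, 47, 50, 52, 54, 55}
dequeue next → 35; now {47, 50, 52, 54, 55}
insert 38 → {38, 47, 50, 52, 54, 55}
insert 27 → {27, 38, 47, 50, 52, 54, 55}
insert 29 → {27, 29, 38, 47, 50, 52, 54, 55}

41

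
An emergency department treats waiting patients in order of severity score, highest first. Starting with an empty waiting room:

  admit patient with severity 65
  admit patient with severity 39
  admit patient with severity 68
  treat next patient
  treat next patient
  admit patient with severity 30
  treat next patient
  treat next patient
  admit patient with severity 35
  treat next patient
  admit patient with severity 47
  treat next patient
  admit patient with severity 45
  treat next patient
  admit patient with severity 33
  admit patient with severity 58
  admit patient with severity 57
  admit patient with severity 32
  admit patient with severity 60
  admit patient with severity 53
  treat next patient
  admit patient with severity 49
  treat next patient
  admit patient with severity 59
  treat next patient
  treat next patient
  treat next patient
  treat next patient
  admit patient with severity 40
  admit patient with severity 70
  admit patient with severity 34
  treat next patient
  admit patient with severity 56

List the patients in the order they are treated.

insert 65 → {65}
insert 39 → {65, 39}
insert 68 → {68, 65, 39}
treat next patient → 68; now {65, 39}
treat next patient → 65; now {39}
insert 30 → {39, 30}
treat next patient → 39; now {30}
treat next patient → 30; now {}
insert 35 → {35}
treat next patient → 35; now {}
insert 47 → {47}
treat next patient → 47; now {}
insert 45 → {45}
treat next patient → 45; now {}
insert 33 → {33}
insert 58 → {58, 33}
insert 57 → {58, 57, 33}
insert 32 → {58, 57, 33, 32}
insert 60 → {60, 58, 57, 33, 32}
insert 53 → {60, 58, 57, 53, 33, 32}
treat next patient → 60; now {58, 57, 53, 33, 32}
insert 49 → {58, 57, 53, 49, 33, 32}
treat next patient → 58; now {57, 53, 49, 33, 32}
insert 59 → {59, 57, 53, 49, 33, 32}
treat next patient → 59; now {57, 53, 49, 33, 32}
treat next patient → 57; now {53, 49, 33, 32}
treat next patient → 53; now {49, 33, 32}
treat next patient → 49; now {33, 32}
insert 40 → {40, 33, 32}
insert 70 → {70, 40, 33, 32}
insert 34 → {70, 40, 34, 33, 32}
treat next patient → 70; now {40, 34, 33, 32}
insert 56 → {56, 40, 34, 33, 32}

68, 65, 39, 30, 35, 47, 45, 60, 58, 59, 57, 53, 49, 70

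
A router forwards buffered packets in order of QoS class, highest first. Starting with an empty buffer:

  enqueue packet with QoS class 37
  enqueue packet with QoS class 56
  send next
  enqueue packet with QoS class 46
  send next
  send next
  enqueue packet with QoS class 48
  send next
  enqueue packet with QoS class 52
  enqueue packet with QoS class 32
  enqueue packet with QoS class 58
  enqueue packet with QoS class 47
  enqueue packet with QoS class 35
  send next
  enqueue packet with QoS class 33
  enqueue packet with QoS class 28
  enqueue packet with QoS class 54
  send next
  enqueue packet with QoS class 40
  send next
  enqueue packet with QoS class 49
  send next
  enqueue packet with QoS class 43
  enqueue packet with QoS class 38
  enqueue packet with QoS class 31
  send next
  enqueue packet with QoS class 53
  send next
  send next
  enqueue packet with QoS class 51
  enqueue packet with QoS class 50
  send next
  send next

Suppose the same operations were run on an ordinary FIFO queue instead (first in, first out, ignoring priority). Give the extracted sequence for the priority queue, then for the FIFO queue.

insert 37 → {37}
insert 56 → {56, 37}
send next → 56; now {37}
insert 46 → {46, 37}
send next → 46; now {37}
send next → 37; now {}
insert 48 → {48}
send next → 48; now {}
insert 52 → {52}
insert 32 → {52, 32}
insert 58 → {58, 52, 32}
insert 47 → {58, 52, 47, 32}
insert 35 → {58, 52, 47, 35, 32}
send next → 58; now {52, 47, 35, 32}
insert 33 → {52, 47, 35, 33, 32}
insert 28 → {52, 47, 35, 33, 32, 28}
insert 54 → {54, 52, 47, 35, 33, 32, 28}
send next → 54; now {52, 47, 35, 33, 32, 28}
insert 40 → {52, 47, 40, 35, 33, 32, 28}
send next → 52; now {47, 40, 35, 33, 32, 28}
insert 49 → {49, 47, 40, 35, 33, 32, 28}
send next → 49; now {47, 40, 35, 33, 32, 28}
insert 43 → {47, 43, 40, 35, 33, 32, 28}
insert 38 → {47, 43, 40, 38, 35, 33, 32, 28}
insert 31 → {47, 43, 40, 38, 35, 33, 32, 31, 28}
send next → 47; now {43, 40, 38, 35, 33, 32, 31, 28}
insert 53 → {53, 43, 40, 38, 35, 33, 32, 31, 28}
send next → 53; now {43, 40, 38, 35, 33, 32, 31, 28}
send next → 43; now {40, 38, 35, 33, 32, 31, 28}
insert 51 → {51, 40, 38, 35, 33, 32, 31, 28}
insert 50 → {51, 50, 40, 38, 35, 33, 32, 31, 28}
send next → 51; now {50, 40, 38, 35, 33, 32, 31, 28}
send next → 50; now {40, 38, 35, 33, 32, 31, 28}

priority queue: 56 → 46 → 37 → 48 → 58 → 54 → 52 → 49 → 47 → 53 → 43 → 51 → 50; FIFO queue: 37, 56, 46, 48, 52, 32, 58, 47, 35, 33, 28, 54, 40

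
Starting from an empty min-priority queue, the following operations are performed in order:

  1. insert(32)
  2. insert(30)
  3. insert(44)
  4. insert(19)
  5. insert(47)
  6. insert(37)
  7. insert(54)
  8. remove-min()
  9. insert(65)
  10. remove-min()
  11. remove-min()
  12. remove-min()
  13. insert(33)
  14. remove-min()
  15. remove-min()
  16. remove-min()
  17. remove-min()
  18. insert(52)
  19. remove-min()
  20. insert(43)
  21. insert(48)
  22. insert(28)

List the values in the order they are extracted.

19, 30, 32, 37, 33, 44, 47, 54, 52

insert 32 → {32}
insert 30 → {30, 32}
insert 44 → {30, 32, 44}
insert 19 → {19, 30, 32, 44}
insert 47 → {19, 30, 32, 44, 47}
insert 37 → {19, 30, 32, 37, 44, 47}
insert 54 → {19, 30, 32, 37, 44, 47, 54}
remove-min → 19; now {30, 32, 37, 44, 47, 54}
insert 65 → {30, 32, 37, 44, 47, 54, 65}
remove-min → 30; now {32, 37, 44, 47, 54, 65}
remove-min → 32; now {37, 44, 47, 54, 65}
remove-min → 37; now {44, 47, 54, 65}
insert 33 → {33, 44, 47, 54, 65}
remove-min → 33; now {44, 47, 54, 65}
remove-min → 44; now {47, 54, 65}
remove-min → 47; now {54, 65}
remove-min → 54; now {65}
insert 52 → {52, 65}
remove-min → 52; now {65}
insert 43 → {43, 65}
insert 48 → {43, 48, 65}
insert 28 → {28, 43, 48, 65}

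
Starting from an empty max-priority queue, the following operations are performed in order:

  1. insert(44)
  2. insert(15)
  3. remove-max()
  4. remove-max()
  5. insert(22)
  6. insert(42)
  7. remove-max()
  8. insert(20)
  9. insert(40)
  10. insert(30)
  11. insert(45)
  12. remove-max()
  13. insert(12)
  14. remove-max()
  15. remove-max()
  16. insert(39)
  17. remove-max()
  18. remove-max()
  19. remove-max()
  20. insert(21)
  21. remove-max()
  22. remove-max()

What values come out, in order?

insert 44 → {44}
insert 15 → {44, 15}
remove-max → 44; now {15}
remove-max → 15; now {}
insert 22 → {22}
insert 42 → {42, 22}
remove-max → 42; now {22}
insert 20 → {22, 20}
insert 40 → {40, 22, 20}
insert 30 → {40, 30, 22, 20}
insert 45 → {45, 40, 30, 22, 20}
remove-max → 45; now {40, 30, 22, 20}
insert 12 → {40, 30, 22, 20, 12}
remove-max → 40; now {30, 22, 20, 12}
remove-max → 30; now {22, 20, 12}
insert 39 → {39, 22, 20, 12}
remove-max → 39; now {22, 20, 12}
remove-max → 22; now {20, 12}
remove-max → 20; now {12}
insert 21 → {21, 12}
remove-max → 21; now {12}
remove-max → 12; now {}

[44, 15, 42, 45, 40, 30, 39, 22, 20, 21, 12]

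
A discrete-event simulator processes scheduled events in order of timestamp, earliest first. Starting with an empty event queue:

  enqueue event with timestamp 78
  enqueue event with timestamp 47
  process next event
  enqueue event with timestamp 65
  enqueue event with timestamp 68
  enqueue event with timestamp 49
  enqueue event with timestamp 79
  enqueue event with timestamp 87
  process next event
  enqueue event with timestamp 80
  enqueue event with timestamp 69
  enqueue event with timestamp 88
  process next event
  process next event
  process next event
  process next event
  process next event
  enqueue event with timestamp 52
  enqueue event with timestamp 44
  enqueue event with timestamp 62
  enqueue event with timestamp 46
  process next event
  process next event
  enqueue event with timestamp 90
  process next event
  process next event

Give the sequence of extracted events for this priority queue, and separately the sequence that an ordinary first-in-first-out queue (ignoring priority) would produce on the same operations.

priority queue: 47, 49, 65, 68, 69, 78, 79, 44, 46, 52, 62; FIFO queue: 78, 47, 65, 68, 49, 79, 87, 80, 69, 88, 52

insert 78 → {78}
insert 47 → {47, 78}
process next event → 47; now {78}
insert 65 → {65, 78}
insert 68 → {65, 68, 78}
insert 49 → {49, 65, 68, 78}
insert 79 → {49, 65, 68, 78, 79}
insert 87 → {49, 65, 68, 78, 79, 87}
process next event → 49; now {65, 68, 78, 79, 87}
insert 80 → {65, 68, 78, 79, 80, 87}
insert 69 → {65, 68, 69, 78, 79, 80, 87}
insert 88 → {65, 68, 69, 78, 79, 80, 87, 88}
process next event → 65; now {68, 69, 78, 79, 80, 87, 88}
process next event → 68; now {69, 78, 79, 80, 87, 88}
process next event → 69; now {78, 79, 80, 87, 88}
process next event → 78; now {79, 80, 87, 88}
process next event → 79; now {80, 87, 88}
insert 52 → {52, 80, 87, 88}
insert 44 → {44, 52, 80, 87, 88}
insert 62 → {44, 52, 62, 80, 87, 88}
insert 46 → {44, 46, 52, 62, 80, 87, 88}
process next event → 44; now {46, 52, 62, 80, 87, 88}
process next event → 46; now {52, 62, 80, 87, 88}
insert 90 → {52, 62, 80, 87, 88, 90}
process next event → 52; now {62, 80, 87, 88, 90}
process next event → 62; now {80, 87, 88, 90}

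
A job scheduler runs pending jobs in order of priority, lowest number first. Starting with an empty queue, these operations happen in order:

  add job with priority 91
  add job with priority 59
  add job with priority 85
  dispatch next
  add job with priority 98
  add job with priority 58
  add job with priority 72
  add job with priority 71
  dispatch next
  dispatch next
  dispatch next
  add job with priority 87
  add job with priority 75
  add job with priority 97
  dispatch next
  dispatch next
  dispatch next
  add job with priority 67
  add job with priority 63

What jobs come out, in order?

insert 91 → {91}
insert 59 → {59, 91}
insert 85 → {59, 85, 91}
dispatch next → 59; now {85, 91}
insert 98 → {85, 91, 98}
insert 58 → {58, 85, 91, 98}
insert 72 → {58, 72, 85, 91, 98}
insert 71 → {58, 71, 72, 85, 91, 98}
dispatch next → 58; now {71, 72, 85, 91, 98}
dispatch next → 71; now {72, 85, 91, 98}
dispatch next → 72; now {85, 91, 98}
insert 87 → {85, 87, 91, 98}
insert 75 → {75, 85, 87, 91, 98}
insert 97 → {75, 85, 87, 91, 97, 98}
dispatch next → 75; now {85, 87, 91, 97, 98}
dispatch next → 85; now {87, 91, 97, 98}
dispatch next → 87; now {91, 97, 98}
insert 67 → {67, 91, 97, 98}
insert 63 → {63, 67, 91, 97, 98}

59, 58, 71, 72, 75, 85, 87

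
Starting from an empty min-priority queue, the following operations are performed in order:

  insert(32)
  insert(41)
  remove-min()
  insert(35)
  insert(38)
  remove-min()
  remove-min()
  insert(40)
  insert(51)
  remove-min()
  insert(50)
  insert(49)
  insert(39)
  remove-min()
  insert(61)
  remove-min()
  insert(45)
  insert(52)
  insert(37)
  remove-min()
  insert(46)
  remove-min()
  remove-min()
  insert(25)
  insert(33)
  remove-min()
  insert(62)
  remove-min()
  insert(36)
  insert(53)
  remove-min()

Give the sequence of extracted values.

32 → 35 → 38 → 40 → 39 → 41 → 37 → 45 → 46 → 25 → 33 → 36

insert 32 → {32}
insert 41 → {32, 41}
remove-min → 32; now {41}
insert 35 → {35, 41}
insert 38 → {35, 38, 41}
remove-min → 35; now {38, 41}
remove-min → 38; now {41}
insert 40 → {40, 41}
insert 51 → {40, 41, 51}
remove-min → 40; now {41, 51}
insert 50 → {41, 50, 51}
insert 49 → {41, 49, 50, 51}
insert 39 → {39, 41, 49, 50, 51}
remove-min → 39; now {41, 49, 50, 51}
insert 61 → {41, 49, 50, 51, 61}
remove-min → 41; now {49, 50, 51, 61}
insert 45 → {45, 49, 50, 51, 61}
insert 52 → {45, 49, 50, 51, 52, 61}
insert 37 → {37, 45, 49, 50, 51, 52, 61}
remove-min → 37; now {45, 49, 50, 51, 52, 61}
insert 46 → {45, 46, 49, 50, 51, 52, 61}
remove-min → 45; now {46, 49, 50, 51, 52, 61}
remove-min → 46; now {49, 50, 51, 52, 61}
insert 25 → {25, 49, 50, 51, 52, 61}
insert 33 → {25, 33, 49, 50, 51, 52, 61}
remove-min → 25; now {33, 49, 50, 51, 52, 61}
insert 62 → {33, 49, 50, 51, 52, 61, 62}
remove-min → 33; now {49, 50, 51, 52, 61, 62}
insert 36 → {36, 49, 50, 51, 52, 61, 62}
insert 53 → {36, 49, 50, 51, 52, 53, 61, 62}
remove-min → 36; now {49, 50, 51, 52, 53, 61, 62}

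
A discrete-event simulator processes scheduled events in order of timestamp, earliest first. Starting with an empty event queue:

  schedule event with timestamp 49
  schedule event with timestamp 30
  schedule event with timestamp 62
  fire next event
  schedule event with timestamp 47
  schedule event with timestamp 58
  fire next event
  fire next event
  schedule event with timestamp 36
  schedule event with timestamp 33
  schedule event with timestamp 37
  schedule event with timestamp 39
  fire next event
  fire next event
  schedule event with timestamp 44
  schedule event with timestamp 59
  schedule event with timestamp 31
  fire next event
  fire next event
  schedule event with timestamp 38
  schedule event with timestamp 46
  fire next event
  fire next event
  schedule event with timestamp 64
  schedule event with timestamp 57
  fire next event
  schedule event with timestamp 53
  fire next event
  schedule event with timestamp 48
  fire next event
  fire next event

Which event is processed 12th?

48

insert 49 → {49}
insert 30 → {30, 49}
insert 62 → {30, 49, 62}
fire next event → 30; now {49, 62}
insert 47 → {47, 49, 62}
insert 58 → {47, 49, 58, 62}
fire next event → 47; now {49, 58, 62}
fire next event → 49; now {58, 62}
insert 36 → {36, 58, 62}
insert 33 → {33, 36, 58, 62}
insert 37 → {33, 36, 37, 58, 62}
insert 39 → {33, 36, 37, 39, 58, 62}
fire next event → 33; now {36, 37, 39, 58, 62}
fire next event → 36; now {37, 39, 58, 62}
insert 44 → {37, 39, 44, 58, 62}
insert 59 → {37, 39, 44, 58, 59, 62}
insert 31 → {31, 37, 39, 44, 58, 59, 62}
fire next event → 31; now {37, 39, 44, 58, 59, 62}
fire next event → 37; now {39, 44, 58, 59, 62}
insert 38 → {38, 39, 44, 58, 59, 62}
insert 46 → {38, 39, 44, 46, 58, 59, 62}
fire next event → 38; now {39, 44, 46, 58, 59, 62}
fire next event → 39; now {44, 46, 58, 59, 62}
insert 64 → {44, 46, 58, 59, 62, 64}
insert 57 → {44, 46, 57, 58, 59, 62, 64}
fire next event → 44; now {46, 57, 58, 59, 62, 64}
insert 53 → {46, 53, 57, 58, 59, 62, 64}
fire next event → 46; now {53, 57, 58, 59, 62, 64}
insert 48 → {48, 53, 57, 58, 59, 62, 64}
fire next event → 48; now {53, 57, 58, 59, 62, 64}
fire next event → 53; now {57, 58, 59, 62, 64}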